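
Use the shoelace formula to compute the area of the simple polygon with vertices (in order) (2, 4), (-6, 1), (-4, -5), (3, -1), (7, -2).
Area = 56

Shoelace formula: Area = (1/2) |Σ_i (x_i · y_{i+1} − x_{i+1} · y_i)| (indices mod n). Compute each cross term:
  (2)(1) − (-6)(4) = 26
  (-6)(-5) − (-4)(1) = 34
  (-4)(-1) − (3)(-5) = 19
  (3)(-2) − (7)(-1) = 1
  (7)(4) − (2)(-2) = 32
Sum = 112, so (signed) Area = 112/2 = 56, |Area| = 56.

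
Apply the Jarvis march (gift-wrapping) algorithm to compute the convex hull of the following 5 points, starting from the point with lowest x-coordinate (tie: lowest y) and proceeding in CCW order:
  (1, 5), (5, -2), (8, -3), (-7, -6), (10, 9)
Hull (CCW) = [(-7, -6), (8, -3), (10, 9), (1, 5)]

Jarvis march: at each step, from the current hull vertex p, select the next vertex q as the point such that every other point lies strictly to the left of (or on) the directed line p → q. (Equivalently: for every other point r, the cross product (q − p) × (r − p) ≥ 0.)
Starting point (lowest x, tie lowest y): (-7, -6). Wrap until returning to start. Resulting hull: (-7, -6), (8, -3), (10, 9), (1, 5).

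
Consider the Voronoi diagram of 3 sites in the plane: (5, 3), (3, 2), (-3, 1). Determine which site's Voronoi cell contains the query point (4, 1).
Nearest site = (3, 2)

The Voronoi cell of site s contains exactly those query points closer to s than to any other site. Compute squared distances from q = (4, 1) to each site:
  (3 − 4)² + (2 − 1)² = 2
  (5 − 4)² + (3 − 1)² = 5
  (-3 − 4)² + (1 − 1)² = 49
Minimum is attained by (3, 2), so q lies in its Voronoi cell.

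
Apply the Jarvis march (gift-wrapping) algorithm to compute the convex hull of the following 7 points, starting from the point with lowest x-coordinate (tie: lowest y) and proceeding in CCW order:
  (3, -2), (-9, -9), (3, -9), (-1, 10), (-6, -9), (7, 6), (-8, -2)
Hull (CCW) = [(-9, -9), (3, -9), (7, 6), (-1, 10), (-8, -2)]

Jarvis march: at each step, from the current hull vertex p, select the next vertex q as the point such that every other point lies strictly to the left of (or on) the directed line p → q. (Equivalently: for every other point r, the cross product (q − p) × (r − p) ≥ 0.)
Starting point (lowest x, tie lowest y): (-9, -9). Wrap until returning to start. Resulting hull: (-9, -9), (3, -9), (7, 6), (-1, 10), (-8, -2).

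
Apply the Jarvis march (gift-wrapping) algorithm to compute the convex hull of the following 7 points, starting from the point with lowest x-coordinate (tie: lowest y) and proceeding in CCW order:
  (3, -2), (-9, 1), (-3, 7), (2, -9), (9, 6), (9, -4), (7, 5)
Hull (CCW) = [(-9, 1), (2, -9), (9, -4), (9, 6), (-3, 7)]

Jarvis march: at each step, from the current hull vertex p, select the next vertex q as the point such that every other point lies strictly to the left of (or on) the directed line p → q. (Equivalently: for every other point r, the cross product (q − p) × (r − p) ≥ 0.)
Starting point (lowest x, tie lowest y): (-9, 1). Wrap until returning to start. Resulting hull: (-9, 1), (2, -9), (9, -4), (9, 6), (-3, 7).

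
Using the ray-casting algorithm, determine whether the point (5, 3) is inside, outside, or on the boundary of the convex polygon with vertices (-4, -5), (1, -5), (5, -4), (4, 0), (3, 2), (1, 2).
The point (5, 3) lies strictly outside the polygon

Cast a horizontal ray to the right from the query point and count how many polygon edges it crosses (each edge strictly once or zero times, handled with the usual half-open convention). 
Parity of crossings → even ⇒ outside.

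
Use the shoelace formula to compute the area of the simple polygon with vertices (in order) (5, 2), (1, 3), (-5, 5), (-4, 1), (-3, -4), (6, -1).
Area = 111/2

Shoelace formula: Area = (1/2) |Σ_i (x_i · y_{i+1} − x_{i+1} · y_i)| (indices mod n). Compute each cross term:
  (5)(3) − (1)(2) = 13
  (1)(5) − (-5)(3) = 20
  (-5)(1) − (-4)(5) = 15
  (-4)(-4) − (-3)(1) = 19
  (-3)(-1) − (6)(-4) = 27
  (6)(2) − (5)(-1) = 17
Sum = 111, so (signed) Area = 111/2 = 111/2, |Area| = 111/2.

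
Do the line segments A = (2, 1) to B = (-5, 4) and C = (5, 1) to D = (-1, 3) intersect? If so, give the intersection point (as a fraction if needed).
No (intersection of containing lines falls outside at least one segment)

Parametrize and solve: t = 3/2, s = 9/4. At least one of these is outside [0, 1], so the segments do not intersect.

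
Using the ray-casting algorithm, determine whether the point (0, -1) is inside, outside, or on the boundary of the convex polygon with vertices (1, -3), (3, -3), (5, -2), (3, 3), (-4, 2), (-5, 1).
The point (0, -1) lies strictly inside the polygon

Cast a horizontal ray to the right from the query point and count how many polygon edges it crosses (each edge strictly once or zero times, handled with the usual half-open convention). 
Parity of crossings → odd ⇒ inside.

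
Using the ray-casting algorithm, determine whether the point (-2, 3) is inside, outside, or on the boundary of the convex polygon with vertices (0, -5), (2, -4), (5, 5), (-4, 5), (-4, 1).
The point (-2, 3) lies strictly inside the polygon

Cast a horizontal ray to the right from the query point and count how many polygon edges it crosses (each edge strictly once or zero times, handled with the usual half-open convention). 
Parity of crossings → odd ⇒ inside.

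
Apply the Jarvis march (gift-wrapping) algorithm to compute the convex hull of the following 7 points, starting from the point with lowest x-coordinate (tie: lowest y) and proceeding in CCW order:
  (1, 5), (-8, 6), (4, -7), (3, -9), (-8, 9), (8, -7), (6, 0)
Hull (CCW) = [(-8, 6), (3, -9), (8, -7), (6, 0), (1, 5), (-8, 9)]

Jarvis march: at each step, from the current hull vertex p, select the next vertex q as the point such that every other point lies strictly to the left of (or on) the directed line p → q. (Equivalently: for every other point r, the cross product (q − p) × (r − p) ≥ 0.)
Starting point (lowest x, tie lowest y): (-8, 6). Wrap until returning to start. Resulting hull: (-8, 6), (3, -9), (8, -7), (6, 0), (1, 5), (-8, 9).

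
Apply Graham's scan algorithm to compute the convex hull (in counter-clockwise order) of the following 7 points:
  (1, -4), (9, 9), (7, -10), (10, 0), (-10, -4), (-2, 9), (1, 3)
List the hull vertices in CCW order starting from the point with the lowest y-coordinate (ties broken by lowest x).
Hull (CCW) = [(7, -10), (10, 0), (9, 9), (-2, 9), (-10, -4)]

Graham scan procedure:
  1. Find the pivot p₀ = point with lowest y (tie → lowest x): (7, -10).
  2. Sort the remaining points by polar angle around p₀.
  3. Walk through sorted points, maintaining a stack; pop the top while the last three entries make a non-left turn (cross product ≤ 0).
  4. Final stack is the convex hull in CCW order: (7, -10), (10, 0), (9, 9), (-2, 9), (-10, -4).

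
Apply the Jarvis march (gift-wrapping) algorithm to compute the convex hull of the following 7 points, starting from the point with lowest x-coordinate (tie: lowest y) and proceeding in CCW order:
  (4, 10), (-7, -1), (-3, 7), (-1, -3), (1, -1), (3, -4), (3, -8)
Hull (CCW) = [(-7, -1), (3, -8), (4, 10), (-3, 7)]

Jarvis march: at each step, from the current hull vertex p, select the next vertex q as the point such that every other point lies strictly to the left of (or on) the directed line p → q. (Equivalently: for every other point r, the cross product (q − p) × (r − p) ≥ 0.)
Starting point (lowest x, tie lowest y): (-7, -1). Wrap until returning to start. Resulting hull: (-7, -1), (3, -8), (4, 10), (-3, 7).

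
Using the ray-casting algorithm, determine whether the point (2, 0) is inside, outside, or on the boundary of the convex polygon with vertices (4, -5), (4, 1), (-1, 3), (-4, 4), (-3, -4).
The point (2, 0) lies strictly inside the polygon

Cast a horizontal ray to the right from the query point and count how many polygon edges it crosses (each edge strictly once or zero times, handled with the usual half-open convention). 
Parity of crossings → odd ⇒ inside.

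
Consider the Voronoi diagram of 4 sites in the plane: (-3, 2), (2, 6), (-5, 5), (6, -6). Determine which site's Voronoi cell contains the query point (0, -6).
Nearest site = (6, -6)

The Voronoi cell of site s contains exactly those query points closer to s than to any other site. Compute squared distances from q = (0, -6) to each site:
  (6 − 0)² + (-6 − -6)² = 36
  (-3 − 0)² + (2 − -6)² = 73
  (-5 − 0)² + (5 − -6)² = 146
  (2 − 0)² + (6 − -6)² = 148
Minimum is attained by (6, -6), so q lies in its Voronoi cell.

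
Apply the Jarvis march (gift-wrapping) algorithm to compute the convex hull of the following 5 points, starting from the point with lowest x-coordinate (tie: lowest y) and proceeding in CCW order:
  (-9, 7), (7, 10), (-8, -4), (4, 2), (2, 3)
Hull (CCW) = [(-9, 7), (-8, -4), (4, 2), (7, 10)]

Jarvis march: at each step, from the current hull vertex p, select the next vertex q as the point such that every other point lies strictly to the left of (or on) the directed line p → q. (Equivalently: for every other point r, the cross product (q − p) × (r − p) ≥ 0.)
Starting point (lowest x, tie lowest y): (-9, 7). Wrap until returning to start. Resulting hull: (-9, 7), (-8, -4), (4, 2), (7, 10).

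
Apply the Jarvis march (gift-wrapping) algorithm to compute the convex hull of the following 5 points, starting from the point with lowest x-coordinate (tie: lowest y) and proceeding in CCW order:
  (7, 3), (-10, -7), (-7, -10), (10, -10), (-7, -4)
Hull (CCW) = [(-10, -7), (-7, -10), (10, -10), (7, 3), (-7, -4)]

Jarvis march: at each step, from the current hull vertex p, select the next vertex q as the point such that every other point lies strictly to the left of (or on) the directed line p → q. (Equivalently: for every other point r, the cross product (q − p) × (r − p) ≥ 0.)
Starting point (lowest x, tie lowest y): (-10, -7). Wrap until returning to start. Resulting hull: (-10, -7), (-7, -10), (10, -10), (7, 3), (-7, -4).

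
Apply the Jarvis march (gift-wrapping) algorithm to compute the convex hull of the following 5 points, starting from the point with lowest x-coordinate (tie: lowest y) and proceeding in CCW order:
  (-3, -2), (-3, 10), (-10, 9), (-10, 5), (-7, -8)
Hull (CCW) = [(-10, 5), (-7, -8), (-3, -2), (-3, 10), (-10, 9)]

Jarvis march: at each step, from the current hull vertex p, select the next vertex q as the point such that every other point lies strictly to the left of (or on) the directed line p → q. (Equivalently: for every other point r, the cross product (q − p) × (r − p) ≥ 0.)
Starting point (lowest x, tie lowest y): (-10, 5). Wrap until returning to start. Resulting hull: (-10, 5), (-7, -8), (-3, -2), (-3, 10), (-10, 9).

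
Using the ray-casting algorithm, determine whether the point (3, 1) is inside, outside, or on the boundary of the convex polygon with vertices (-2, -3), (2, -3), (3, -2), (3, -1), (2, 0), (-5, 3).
The point (3, 1) lies strictly outside the polygon

Cast a horizontal ray to the right from the query point and count how many polygon edges it crosses (each edge strictly once or zero times, handled with the usual half-open convention). 
Parity of crossings → even ⇒ outside.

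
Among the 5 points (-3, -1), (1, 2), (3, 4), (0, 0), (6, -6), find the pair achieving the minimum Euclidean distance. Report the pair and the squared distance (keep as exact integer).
Pair = ((1, 2), (0, 0)); squared distance = 5

Compute all C(5, 2) = 10 pairwise squared distances (x_i − x_j)² + (y_i − y_j)². The minimum is 5, attained by the pair ((1, 2), (0, 0)).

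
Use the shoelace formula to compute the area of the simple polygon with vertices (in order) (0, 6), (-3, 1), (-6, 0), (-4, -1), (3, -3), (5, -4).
Area = 39

Shoelace formula: Area = (1/2) |Σ_i (x_i · y_{i+1} − x_{i+1} · y_i)| (indices mod n). Compute each cross term:
  (0)(1) − (-3)(6) = 18
  (-3)(0) − (-6)(1) = 6
  (-6)(-1) − (-4)(0) = 6
  (-4)(-3) − (3)(-1) = 15
  (3)(-4) − (5)(-3) = 3
  (5)(6) − (0)(-4) = 30
Sum = 78, so (signed) Area = 78/2 = 39, |Area| = 39.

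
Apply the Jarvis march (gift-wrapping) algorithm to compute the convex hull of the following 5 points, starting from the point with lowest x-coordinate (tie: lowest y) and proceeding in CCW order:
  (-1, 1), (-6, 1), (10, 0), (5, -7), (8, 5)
Hull (CCW) = [(-6, 1), (5, -7), (10, 0), (8, 5)]

Jarvis march: at each step, from the current hull vertex p, select the next vertex q as the point such that every other point lies strictly to the left of (or on) the directed line p → q. (Equivalently: for every other point r, the cross product (q − p) × (r − p) ≥ 0.)
Starting point (lowest x, tie lowest y): (-6, 1). Wrap until returning to start. Resulting hull: (-6, 1), (5, -7), (10, 0), (8, 5).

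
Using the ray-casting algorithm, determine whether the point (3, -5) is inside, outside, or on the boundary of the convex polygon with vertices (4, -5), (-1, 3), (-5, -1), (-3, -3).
The point (3, -5) lies strictly outside the polygon

Cast a horizontal ray to the right from the query point and count how many polygon edges it crosses (each edge strictly once or zero times, handled with the usual half-open convention). 
Parity of crossings → even ⇒ outside.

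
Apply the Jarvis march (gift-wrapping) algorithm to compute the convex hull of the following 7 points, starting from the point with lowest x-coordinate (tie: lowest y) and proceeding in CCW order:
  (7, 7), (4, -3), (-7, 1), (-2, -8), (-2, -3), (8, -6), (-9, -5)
Hull (CCW) = [(-9, -5), (-2, -8), (8, -6), (7, 7), (-7, 1)]

Jarvis march: at each step, from the current hull vertex p, select the next vertex q as the point such that every other point lies strictly to the left of (or on) the directed line p → q. (Equivalently: for every other point r, the cross product (q − p) × (r − p) ≥ 0.)
Starting point (lowest x, tie lowest y): (-9, -5). Wrap until returning to start. Resulting hull: (-9, -5), (-2, -8), (8, -6), (7, 7), (-7, 1).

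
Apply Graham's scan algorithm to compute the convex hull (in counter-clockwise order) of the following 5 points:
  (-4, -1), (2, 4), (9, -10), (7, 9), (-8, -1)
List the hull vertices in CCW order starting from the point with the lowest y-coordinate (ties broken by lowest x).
Hull (CCW) = [(9, -10), (7, 9), (-8, -1)]

Graham scan procedure:
  1. Find the pivot p₀ = point with lowest y (tie → lowest x): (9, -10).
  2. Sort the remaining points by polar angle around p₀.
  3. Walk through sorted points, maintaining a stack; pop the top while the last three entries make a non-left turn (cross product ≤ 0).
  4. Final stack is the convex hull in CCW order: (9, -10), (7, 9), (-8, -1).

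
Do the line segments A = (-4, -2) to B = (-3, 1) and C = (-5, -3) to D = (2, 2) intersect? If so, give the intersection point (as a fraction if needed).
No (intersection of containing lines falls outside at least one segment)

Parametrize and solve: t = -1/8, s = 1/8. At least one of these is outside [0, 1], so the segments do not intersect.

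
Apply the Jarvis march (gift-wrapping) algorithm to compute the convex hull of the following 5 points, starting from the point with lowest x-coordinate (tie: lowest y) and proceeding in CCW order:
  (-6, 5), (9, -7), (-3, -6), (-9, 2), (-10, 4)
Hull (CCW) = [(-10, 4), (-9, 2), (-3, -6), (9, -7), (-6, 5)]

Jarvis march: at each step, from the current hull vertex p, select the next vertex q as the point such that every other point lies strictly to the left of (or on) the directed line p → q. (Equivalently: for every other point r, the cross product (q − p) × (r − p) ≥ 0.)
Starting point (lowest x, tie lowest y): (-10, 4). Wrap until returning to start. Resulting hull: (-10, 4), (-9, 2), (-3, -6), (9, -7), (-6, 5).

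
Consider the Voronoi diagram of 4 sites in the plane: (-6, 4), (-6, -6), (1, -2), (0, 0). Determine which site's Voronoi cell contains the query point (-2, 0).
Nearest site = (0, 0)

The Voronoi cell of site s contains exactly those query points closer to s than to any other site. Compute squared distances from q = (-2, 0) to each site:
  (0 − -2)² + (0 − 0)² = 4
  (1 − -2)² + (-2 − 0)² = 13
  (-6 − -2)² + (4 − 0)² = 32
  (-6 − -2)² + (-6 − 0)² = 52
Minimum is attained by (0, 0), so q lies in its Voronoi cell.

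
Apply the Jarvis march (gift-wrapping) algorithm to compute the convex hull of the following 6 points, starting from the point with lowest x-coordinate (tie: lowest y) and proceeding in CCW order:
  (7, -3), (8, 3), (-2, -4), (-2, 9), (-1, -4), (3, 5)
Hull (CCW) = [(-2, -4), (-1, -4), (7, -3), (8, 3), (-2, 9)]

Jarvis march: at each step, from the current hull vertex p, select the next vertex q as the point such that every other point lies strictly to the left of (or on) the directed line p → q. (Equivalently: for every other point r, the cross product (q − p) × (r − p) ≥ 0.)
Starting point (lowest x, tie lowest y): (-2, -4). Wrap until returning to start. Resulting hull: (-2, -4), (-1, -4), (7, -3), (8, 3), (-2, 9).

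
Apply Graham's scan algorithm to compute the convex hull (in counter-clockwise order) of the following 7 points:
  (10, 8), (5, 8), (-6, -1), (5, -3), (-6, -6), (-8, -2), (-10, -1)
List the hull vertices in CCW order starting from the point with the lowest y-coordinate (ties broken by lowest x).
Hull (CCW) = [(-6, -6), (5, -3), (10, 8), (5, 8), (-10, -1)]

Graham scan procedure:
  1. Find the pivot p₀ = point with lowest y (tie → lowest x): (-6, -6).
  2. Sort the remaining points by polar angle around p₀.
  3. Walk through sorted points, maintaining a stack; pop the top while the last three entries make a non-left turn (cross product ≤ 0).
  4. Final stack is the convex hull in CCW order: (-6, -6), (5, -3), (10, 8), (5, 8), (-10, -1).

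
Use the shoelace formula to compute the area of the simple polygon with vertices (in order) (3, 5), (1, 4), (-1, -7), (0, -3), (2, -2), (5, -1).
Area = 49/2

Shoelace formula: Area = (1/2) |Σ_i (x_i · y_{i+1} − x_{i+1} · y_i)| (indices mod n). Compute each cross term:
  (3)(4) − (1)(5) = 7
  (1)(-7) − (-1)(4) = -3
  (-1)(-3) − (0)(-7) = 3
  (0)(-2) − (2)(-3) = 6
  (2)(-1) − (5)(-2) = 8
  (5)(5) − (3)(-1) = 28
Sum = 49, so (signed) Area = 49/2 = 49/2, |Area| = 49/2.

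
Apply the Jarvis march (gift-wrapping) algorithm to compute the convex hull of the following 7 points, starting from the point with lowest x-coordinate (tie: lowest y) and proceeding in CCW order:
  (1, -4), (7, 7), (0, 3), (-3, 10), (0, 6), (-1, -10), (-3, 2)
Hull (CCW) = [(-3, 2), (-1, -10), (7, 7), (-3, 10)]

Jarvis march: at each step, from the current hull vertex p, select the next vertex q as the point such that every other point lies strictly to the left of (or on) the directed line p → q. (Equivalently: for every other point r, the cross product (q − p) × (r − p) ≥ 0.)
Starting point (lowest x, tie lowest y): (-3, 2). Wrap until returning to start. Resulting hull: (-3, 2), (-1, -10), (7, 7), (-3, 10).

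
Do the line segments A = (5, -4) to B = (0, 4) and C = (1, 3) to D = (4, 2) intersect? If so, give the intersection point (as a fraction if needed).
No (intersection of containing lines falls outside at least one segment)

Parametrize and solve: t = 17/19, s = -3/19. At least one of these is outside [0, 1], so the segments do not intersect.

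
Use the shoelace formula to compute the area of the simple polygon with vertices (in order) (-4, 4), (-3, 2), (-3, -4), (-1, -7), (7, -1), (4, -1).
Area = 49

Shoelace formula: Area = (1/2) |Σ_i (x_i · y_{i+1} − x_{i+1} · y_i)| (indices mod n). Compute each cross term:
  (-4)(2) − (-3)(4) = 4
  (-3)(-4) − (-3)(2) = 18
  (-3)(-7) − (-1)(-4) = 17
  (-1)(-1) − (7)(-7) = 50
  (7)(-1) − (4)(-1) = -3
  (4)(4) − (-4)(-1) = 12
Sum = 98, so (signed) Area = 98/2 = 49, |Area| = 49.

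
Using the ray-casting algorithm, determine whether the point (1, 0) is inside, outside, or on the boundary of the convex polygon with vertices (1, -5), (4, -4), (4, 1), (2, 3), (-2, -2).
The point (1, 0) lies strictly inside the polygon

Cast a horizontal ray to the right from the query point and count how many polygon edges it crosses (each edge strictly once or zero times, handled with the usual half-open convention). 
Parity of crossings → odd ⇒ inside.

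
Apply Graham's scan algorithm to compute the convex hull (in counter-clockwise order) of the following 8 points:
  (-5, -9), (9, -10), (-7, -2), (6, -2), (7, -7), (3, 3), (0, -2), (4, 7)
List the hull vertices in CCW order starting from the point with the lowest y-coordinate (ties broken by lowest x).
Hull (CCW) = [(9, -10), (4, 7), (-7, -2), (-5, -9)]

Graham scan procedure:
  1. Find the pivot p₀ = point with lowest y (tie → lowest x): (9, -10).
  2. Sort the remaining points by polar angle around p₀.
  3. Walk through sorted points, maintaining a stack; pop the top while the last three entries make a non-left turn (cross product ≤ 0).
  4. Final stack is the convex hull in CCW order: (9, -10), (4, 7), (-7, -2), (-5, -9).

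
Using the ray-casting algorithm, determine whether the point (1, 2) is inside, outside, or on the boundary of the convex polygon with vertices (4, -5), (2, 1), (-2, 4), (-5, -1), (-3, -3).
The point (1, 2) lies strictly outside the polygon

Cast a horizontal ray to the right from the query point and count how many polygon edges it crosses (each edge strictly once or zero times, handled with the usual half-open convention). 
Parity of crossings → even ⇒ outside.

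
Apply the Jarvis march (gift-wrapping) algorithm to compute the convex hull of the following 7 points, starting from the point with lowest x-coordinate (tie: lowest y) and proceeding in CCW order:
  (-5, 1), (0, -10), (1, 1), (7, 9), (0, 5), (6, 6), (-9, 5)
Hull (CCW) = [(-9, 5), (0, -10), (6, 6), (7, 9)]

Jarvis march: at each step, from the current hull vertex p, select the next vertex q as the point such that every other point lies strictly to the left of (or on) the directed line p → q. (Equivalently: for every other point r, the cross product (q − p) × (r − p) ≥ 0.)
Starting point (lowest x, tie lowest y): (-9, 5). Wrap until returning to start. Resulting hull: (-9, 5), (0, -10), (6, 6), (7, 9).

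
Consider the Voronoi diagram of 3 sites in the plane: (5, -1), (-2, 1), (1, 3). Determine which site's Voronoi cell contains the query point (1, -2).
Nearest site = (5, -1)

The Voronoi cell of site s contains exactly those query points closer to s than to any other site. Compute squared distances from q = (1, -2) to each site:
  (5 − 1)² + (-1 − -2)² = 17
  (-2 − 1)² + (1 − -2)² = 18
  (1 − 1)² + (3 − -2)² = 25
Minimum is attained by (5, -1), so q lies in its Voronoi cell.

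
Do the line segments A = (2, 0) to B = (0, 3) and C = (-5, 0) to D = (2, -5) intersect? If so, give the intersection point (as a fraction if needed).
No (intersection of containing lines falls outside at least one segment)

Parametrize and solve: t = -35/11, s = 21/11. At least one of these is outside [0, 1], so the segments do not intersect.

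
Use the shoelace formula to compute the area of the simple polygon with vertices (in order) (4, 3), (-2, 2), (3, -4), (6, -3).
Area = 61/2

Shoelace formula: Area = (1/2) |Σ_i (x_i · y_{i+1} − x_{i+1} · y_i)| (indices mod n). Compute each cross term:
  (4)(2) − (-2)(3) = 14
  (-2)(-4) − (3)(2) = 2
  (3)(-3) − (6)(-4) = 15
  (6)(3) − (4)(-3) = 30
Sum = 61, so (signed) Area = 61/2 = 61/2, |Area| = 61/2.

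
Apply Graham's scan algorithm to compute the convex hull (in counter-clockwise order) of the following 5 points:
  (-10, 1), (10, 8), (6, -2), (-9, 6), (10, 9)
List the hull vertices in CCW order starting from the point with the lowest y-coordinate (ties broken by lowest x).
Hull (CCW) = [(6, -2), (10, 8), (10, 9), (-9, 6), (-10, 1)]

Graham scan procedure:
  1. Find the pivot p₀ = point with lowest y (tie → lowest x): (6, -2).
  2. Sort the remaining points by polar angle around p₀.
  3. Walk through sorted points, maintaining a stack; pop the top while the last three entries make a non-left turn (cross product ≤ 0).
  4. Final stack is the convex hull in CCW order: (6, -2), (10, 8), (10, 9), (-9, 6), (-10, 1).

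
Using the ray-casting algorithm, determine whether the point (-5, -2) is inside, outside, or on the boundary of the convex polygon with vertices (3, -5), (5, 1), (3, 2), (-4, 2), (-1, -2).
The point (-5, -2) lies strictly outside the polygon

Cast a horizontal ray to the right from the query point and count how many polygon edges it crosses (each edge strictly once or zero times, handled with the usual half-open convention). 
Parity of crossings → even ⇒ outside.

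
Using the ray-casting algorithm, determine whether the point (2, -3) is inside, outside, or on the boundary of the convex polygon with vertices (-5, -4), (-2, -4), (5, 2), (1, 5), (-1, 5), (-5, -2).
The point (2, -3) lies strictly outside the polygon

Cast a horizontal ray to the right from the query point and count how many polygon edges it crosses (each edge strictly once or zero times, handled with the usual half-open convention). 
Parity of crossings → even ⇒ outside.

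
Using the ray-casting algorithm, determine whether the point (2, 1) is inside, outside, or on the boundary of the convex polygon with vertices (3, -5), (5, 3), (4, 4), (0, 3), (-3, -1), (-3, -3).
The point (2, 1) lies strictly inside the polygon

Cast a horizontal ray to the right from the query point and count how many polygon edges it crosses (each edge strictly once or zero times, handled with the usual half-open convention). 
Parity of crossings → odd ⇒ inside.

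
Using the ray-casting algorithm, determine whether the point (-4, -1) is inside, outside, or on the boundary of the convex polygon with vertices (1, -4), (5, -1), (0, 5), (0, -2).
The point (-4, -1) lies strictly outside the polygon

Cast a horizontal ray to the right from the query point and count how many polygon edges it crosses (each edge strictly once or zero times, handled with the usual half-open convention). 
Parity of crossings → even ⇒ outside.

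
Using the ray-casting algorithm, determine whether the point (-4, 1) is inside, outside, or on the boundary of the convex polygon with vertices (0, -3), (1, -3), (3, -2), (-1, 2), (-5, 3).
The point (-4, 1) lies strictly outside the polygon

Cast a horizontal ray to the right from the query point and count how many polygon edges it crosses (each edge strictly once or zero times, handled with the usual half-open convention). 
Parity of crossings → even ⇒ outside.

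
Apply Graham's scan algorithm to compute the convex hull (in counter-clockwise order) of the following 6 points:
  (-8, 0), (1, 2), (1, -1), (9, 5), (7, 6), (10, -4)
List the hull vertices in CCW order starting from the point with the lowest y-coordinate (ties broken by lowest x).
Hull (CCW) = [(10, -4), (9, 5), (7, 6), (-8, 0)]

Graham scan procedure:
  1. Find the pivot p₀ = point with lowest y (tie → lowest x): (10, -4).
  2. Sort the remaining points by polar angle around p₀.
  3. Walk through sorted points, maintaining a stack; pop the top while the last three entries make a non-left turn (cross product ≤ 0).
  4. Final stack is the convex hull in CCW order: (10, -4), (9, 5), (7, 6), (-8, 0).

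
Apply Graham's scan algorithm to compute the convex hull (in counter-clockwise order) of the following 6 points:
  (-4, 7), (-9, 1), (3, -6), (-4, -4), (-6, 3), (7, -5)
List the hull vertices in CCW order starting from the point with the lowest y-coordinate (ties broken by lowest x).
Hull (CCW) = [(3, -6), (7, -5), (-4, 7), (-9, 1), (-4, -4)]

Graham scan procedure:
  1. Find the pivot p₀ = point with lowest y (tie → lowest x): (3, -6).
  2. Sort the remaining points by polar angle around p₀.
  3. Walk through sorted points, maintaining a stack; pop the top while the last three entries make a non-left turn (cross product ≤ 0).
  4. Final stack is the convex hull in CCW order: (3, -6), (7, -5), (-4, 7), (-9, 1), (-4, -4).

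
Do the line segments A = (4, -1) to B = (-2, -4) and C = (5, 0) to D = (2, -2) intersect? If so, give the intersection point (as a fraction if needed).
Yes; intersection at (2, -2) (t = 1/3 on AB, s = 1 on CD)

Parametrize AB as A + t(B − A) = (4 + -6 t, -1 + -3 t) and CD as C + s(D − C) = (5 + -3 s, 0 + -2 s). Solve the linear system for (t, s). Determinant = -3 ≠ 0, so a unique intersection of the containing lines exists. Solution: t = 1/3, s = 1 — both in [0, 1], so the segments cross. Intersection point: (2, -2).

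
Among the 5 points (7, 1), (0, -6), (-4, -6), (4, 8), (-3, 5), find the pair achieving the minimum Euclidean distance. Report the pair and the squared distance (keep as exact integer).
Pair = ((0, -6), (-4, -6)); squared distance = 16

Compute all C(5, 2) = 10 pairwise squared distances (x_i − x_j)² + (y_i − y_j)². The minimum is 16, attained by the pair ((0, -6), (-4, -6)).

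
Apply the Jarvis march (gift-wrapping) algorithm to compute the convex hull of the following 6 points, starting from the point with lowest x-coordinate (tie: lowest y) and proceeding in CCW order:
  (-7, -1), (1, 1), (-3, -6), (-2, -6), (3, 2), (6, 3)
Hull (CCW) = [(-7, -1), (-3, -6), (-2, -6), (6, 3)]

Jarvis march: at each step, from the current hull vertex p, select the next vertex q as the point such that every other point lies strictly to the left of (or on) the directed line p → q. (Equivalently: for every other point r, the cross product (q − p) × (r − p) ≥ 0.)
Starting point (lowest x, tie lowest y): (-7, -1). Wrap until returning to start. Resulting hull: (-7, -1), (-3, -6), (-2, -6), (6, 3).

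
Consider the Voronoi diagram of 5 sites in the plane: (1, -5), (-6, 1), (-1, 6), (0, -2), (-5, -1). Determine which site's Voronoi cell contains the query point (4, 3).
Nearest site = (-1, 6)

The Voronoi cell of site s contains exactly those query points closer to s than to any other site. Compute squared distances from q = (4, 3) to each site:
  (-1 − 4)² + (6 − 3)² = 34
  (0 − 4)² + (-2 − 3)² = 41
  (1 − 4)² + (-5 − 3)² = 73
  (-5 − 4)² + (-1 − 3)² = 97
  (-6 − 4)² + (1 − 3)² = 104
Minimum is attained by (-1, 6), so q lies in its Voronoi cell.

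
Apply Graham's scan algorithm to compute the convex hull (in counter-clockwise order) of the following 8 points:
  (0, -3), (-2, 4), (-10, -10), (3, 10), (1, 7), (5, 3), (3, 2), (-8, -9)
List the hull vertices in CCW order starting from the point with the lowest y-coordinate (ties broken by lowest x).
Hull (CCW) = [(-10, -10), (-8, -9), (0, -3), (5, 3), (3, 10), (-2, 4)]

Graham scan procedure:
  1. Find the pivot p₀ = point with lowest y (tie → lowest x): (-10, -10).
  2. Sort the remaining points by polar angle around p₀.
  3. Walk through sorted points, maintaining a stack; pop the top while the last three entries make a non-left turn (cross product ≤ 0).
  4. Final stack is the convex hull in CCW order: (-10, -10), (-8, -9), (0, -3), (5, 3), (3, 10), (-2, 4).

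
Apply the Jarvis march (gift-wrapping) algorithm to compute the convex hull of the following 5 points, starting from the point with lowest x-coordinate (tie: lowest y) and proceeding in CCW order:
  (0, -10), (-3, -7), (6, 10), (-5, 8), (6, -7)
Hull (CCW) = [(-5, 8), (-3, -7), (0, -10), (6, -7), (6, 10)]

Jarvis march: at each step, from the current hull vertex p, select the next vertex q as the point such that every other point lies strictly to the left of (or on) the directed line p → q. (Equivalently: for every other point r, the cross product (q − p) × (r − p) ≥ 0.)
Starting point (lowest x, tie lowest y): (-5, 8). Wrap until returning to start. Resulting hull: (-5, 8), (-3, -7), (0, -10), (6, -7), (6, 10).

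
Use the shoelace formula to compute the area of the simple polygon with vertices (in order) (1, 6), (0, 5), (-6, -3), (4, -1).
Area = 39

Shoelace formula: Area = (1/2) |Σ_i (x_i · y_{i+1} − x_{i+1} · y_i)| (indices mod n). Compute each cross term:
  (1)(5) − (0)(6) = 5
  (0)(-3) − (-6)(5) = 30
  (-6)(-1) − (4)(-3) = 18
  (4)(6) − (1)(-1) = 25
Sum = 78, so (signed) Area = 78/2 = 39, |Area| = 39.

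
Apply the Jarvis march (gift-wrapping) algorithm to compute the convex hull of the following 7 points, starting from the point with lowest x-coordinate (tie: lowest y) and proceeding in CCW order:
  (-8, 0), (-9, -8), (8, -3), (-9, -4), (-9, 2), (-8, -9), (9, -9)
Hull (CCW) = [(-9, -8), (-8, -9), (9, -9), (8, -3), (-9, 2)]

Jarvis march: at each step, from the current hull vertex p, select the next vertex q as the point such that every other point lies strictly to the left of (or on) the directed line p → q. (Equivalently: for every other point r, the cross product (q − p) × (r − p) ≥ 0.)
Starting point (lowest x, tie lowest y): (-9, -8). Wrap until returning to start. Resulting hull: (-9, -8), (-8, -9), (9, -9), (8, -3), (-9, 2).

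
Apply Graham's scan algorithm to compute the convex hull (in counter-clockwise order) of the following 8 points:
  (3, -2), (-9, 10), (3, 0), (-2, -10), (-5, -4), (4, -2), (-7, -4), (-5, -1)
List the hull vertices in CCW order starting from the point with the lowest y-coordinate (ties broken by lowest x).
Hull (CCW) = [(-2, -10), (4, -2), (3, 0), (-9, 10), (-7, -4)]

Graham scan procedure:
  1. Find the pivot p₀ = point with lowest y (tie → lowest x): (-2, -10).
  2. Sort the remaining points by polar angle around p₀.
  3. Walk through sorted points, maintaining a stack; pop the top while the last three entries make a non-left turn (cross product ≤ 0).
  4. Final stack is the convex hull in CCW order: (-2, -10), (4, -2), (3, 0), (-9, 10), (-7, -4).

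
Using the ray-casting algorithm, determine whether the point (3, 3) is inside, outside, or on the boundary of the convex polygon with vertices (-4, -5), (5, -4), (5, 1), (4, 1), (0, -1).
The point (3, 3) lies strictly outside the polygon

Cast a horizontal ray to the right from the query point and count how many polygon edges it crosses (each edge strictly once or zero times, handled with the usual half-open convention). 
Parity of crossings → even ⇒ outside.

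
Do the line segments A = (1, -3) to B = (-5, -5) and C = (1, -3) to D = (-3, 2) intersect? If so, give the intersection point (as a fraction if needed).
Yes; intersection at (1, -3) (t = 0 on AB, s = 0 on CD)

Parametrize AB as A + t(B − A) = (1 + -6 t, -3 + -2 t) and CD as C + s(D − C) = (1 + -4 s, -3 + 5 s). Solve the linear system for (t, s). Determinant = 38 ≠ 0, so a unique intersection of the containing lines exists. Solution: t = 0, s = 0 — both in [0, 1], so the segments cross. Intersection point: (1, -3).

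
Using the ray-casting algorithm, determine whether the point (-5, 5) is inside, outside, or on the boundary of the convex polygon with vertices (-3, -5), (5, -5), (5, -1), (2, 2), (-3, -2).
The point (-5, 5) lies strictly outside the polygon

Cast a horizontal ray to the right from the query point and count how many polygon edges it crosses (each edge strictly once or zero times, handled with the usual half-open convention). 
Parity of crossings → even ⇒ outside.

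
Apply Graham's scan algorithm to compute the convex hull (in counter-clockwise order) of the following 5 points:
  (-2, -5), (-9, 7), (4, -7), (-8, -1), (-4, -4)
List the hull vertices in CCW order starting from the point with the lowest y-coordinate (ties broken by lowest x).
Hull (CCW) = [(4, -7), (-9, 7), (-8, -1), (-4, -4), (-2, -5)]

Graham scan procedure:
  1. Find the pivot p₀ = point with lowest y (tie → lowest x): (4, -7).
  2. Sort the remaining points by polar angle around p₀.
  3. Walk through sorted points, maintaining a stack; pop the top while the last three entries make a non-left turn (cross product ≤ 0).
  4. Final stack is the convex hull in CCW order: (4, -7), (-9, 7), (-8, -1), (-4, -4), (-2, -5).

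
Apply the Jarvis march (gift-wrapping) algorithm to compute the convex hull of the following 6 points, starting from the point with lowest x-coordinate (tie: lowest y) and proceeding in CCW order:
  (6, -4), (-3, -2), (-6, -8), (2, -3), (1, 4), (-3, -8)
Hull (CCW) = [(-6, -8), (-3, -8), (6, -4), (1, 4), (-3, -2)]

Jarvis march: at each step, from the current hull vertex p, select the next vertex q as the point such that every other point lies strictly to the left of (or on) the directed line p → q. (Equivalently: for every other point r, the cross product (q − p) × (r − p) ≥ 0.)
Starting point (lowest x, tie lowest y): (-6, -8). Wrap until returning to start. Resulting hull: (-6, -8), (-3, -8), (6, -4), (1, 4), (-3, -2).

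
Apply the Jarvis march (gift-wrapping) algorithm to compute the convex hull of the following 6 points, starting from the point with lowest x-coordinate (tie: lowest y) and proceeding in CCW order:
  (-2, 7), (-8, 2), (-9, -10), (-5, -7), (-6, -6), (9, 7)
Hull (CCW) = [(-9, -10), (-5, -7), (9, 7), (-2, 7), (-8, 2)]

Jarvis march: at each step, from the current hull vertex p, select the next vertex q as the point such that every other point lies strictly to the left of (or on) the directed line p → q. (Equivalently: for every other point r, the cross product (q − p) × (r − p) ≥ 0.)
Starting point (lowest x, tie lowest y): (-9, -10). Wrap until returning to start. Resulting hull: (-9, -10), (-5, -7), (9, 7), (-2, 7), (-8, 2).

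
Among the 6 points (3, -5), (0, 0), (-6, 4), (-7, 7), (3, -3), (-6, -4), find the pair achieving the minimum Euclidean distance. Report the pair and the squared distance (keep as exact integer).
Pair = ((3, -5), (3, -3)); squared distance = 4

Compute all C(6, 2) = 15 pairwise squared distances (x_i − x_j)² + (y_i − y_j)². The minimum is 4, attained by the pair ((3, -5), (3, -3)).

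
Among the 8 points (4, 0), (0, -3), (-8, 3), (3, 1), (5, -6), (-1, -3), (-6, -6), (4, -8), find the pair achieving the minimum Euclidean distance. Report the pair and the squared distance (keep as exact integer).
Pair = ((0, -3), (-1, -3)); squared distance = 1

Compute all C(8, 2) = 28 pairwise squared distances (x_i − x_j)² + (y_i − y_j)². The minimum is 1, attained by the pair ((0, -3), (-1, -3)).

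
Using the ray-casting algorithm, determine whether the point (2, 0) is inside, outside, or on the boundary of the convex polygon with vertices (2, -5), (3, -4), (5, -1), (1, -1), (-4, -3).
The point (2, 0) lies strictly outside the polygon

Cast a horizontal ray to the right from the query point and count how many polygon edges it crosses (each edge strictly once or zero times, handled with the usual half-open convention). 
Parity of crossings → even ⇒ outside.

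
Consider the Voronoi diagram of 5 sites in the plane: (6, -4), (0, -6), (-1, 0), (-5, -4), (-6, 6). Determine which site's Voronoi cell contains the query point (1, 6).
Nearest site = (-1, 0)

The Voronoi cell of site s contains exactly those query points closer to s than to any other site. Compute squared distances from q = (1, 6) to each site:
  (-1 − 1)² + (0 − 6)² = 40
  (-6 − 1)² + (6 − 6)² = 49
  (6 − 1)² + (-4 − 6)² = 125
  (-5 − 1)² + (-4 − 6)² = 136
  (0 − 1)² + (-6 − 6)² = 145
Minimum is attained by (-1, 0), so q lies in its Voronoi cell.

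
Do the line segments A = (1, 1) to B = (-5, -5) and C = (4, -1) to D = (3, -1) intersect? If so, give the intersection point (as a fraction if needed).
No (intersection of containing lines falls outside at least one segment)

Parametrize and solve: t = 1/3, s = 5. At least one of these is outside [0, 1], so the segments do not intersect.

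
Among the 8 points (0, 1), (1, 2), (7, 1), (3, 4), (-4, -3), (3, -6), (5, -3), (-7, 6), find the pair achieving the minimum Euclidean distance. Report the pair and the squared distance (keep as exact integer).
Pair = ((0, 1), (1, 2)); squared distance = 2

Compute all C(8, 2) = 28 pairwise squared distances (x_i − x_j)² + (y_i − y_j)². The minimum is 2, attained by the pair ((0, 1), (1, 2)).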